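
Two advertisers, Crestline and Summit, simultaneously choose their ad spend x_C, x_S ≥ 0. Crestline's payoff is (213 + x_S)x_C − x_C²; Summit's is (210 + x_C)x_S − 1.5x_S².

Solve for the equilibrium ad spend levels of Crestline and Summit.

169.8, 126.6

Expanding Crestline's payoff: 213x_C + x_Sx_C − x_C².
∂π/∂x_C = 213 + x_S − 2x_C = 0, so x_C = 106.5 + 0.5x_S.
Likewise for Summit: x_S = 70 + (1/3)x_C.
Solving the two reaction functions simultaneously: (1 − (0.5)(1/3))x_C = 106.5 + 0.5·70, so (5/6)x_C = 141.5 and x_C = 169.8.
Then x_S = 70 + (1/3)·169.8 = 126.6.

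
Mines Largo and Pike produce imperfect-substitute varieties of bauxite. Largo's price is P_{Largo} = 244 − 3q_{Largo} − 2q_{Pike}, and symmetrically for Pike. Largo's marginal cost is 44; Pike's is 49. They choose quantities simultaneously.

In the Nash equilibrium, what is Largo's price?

Mine Largo's profit: π = q_{Largo}(244 − 3q_{Largo} − 2q_{Pike}) − 44q_{Largo}.
∂π/∂q_{Largo} = 200 − 6q_{Largo} − 2q_{Pike} = 0 ⇒ q_{Largo} = 100/3 − (1/3)q_{Pike}.
Similarly q_{Pike} = 32.5 − (1/3)q_{Largo}.
Plugging q_{Pike} into Largo's best response: q_{Largo} = 100/3 − (1/3)(32.5 − (1/3)q_{Largo}) ⇒ (8/9)q_{Largo} = 22.5, so q_{Largo} = 25.3125.
Then q_{Pike} = 32.5 − (1/3)·25.3125 = 24.0625.
P_{Largo} = 244 − 3·25.3125 − 2·24.0625 = 119.9375.

119.9375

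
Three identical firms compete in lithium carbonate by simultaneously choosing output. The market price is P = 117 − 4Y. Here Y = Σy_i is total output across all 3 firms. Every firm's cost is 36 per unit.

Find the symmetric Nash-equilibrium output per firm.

5.0625

A representative firm's profit is π_i = y_i(117 − 4Y) − 36y_i, with Y = y_i + Σ_{j≠i} y_j.
First-order condition: 81 − 8y_i − 4Σ_{j≠i} y_j = 0.
In a symmetric equilibrium every firm chooses the same y, so Σ_{j≠i} y_j = 2y. The condition becomes 81 − 16y = 0, giving y = 81/16 = 5.0625.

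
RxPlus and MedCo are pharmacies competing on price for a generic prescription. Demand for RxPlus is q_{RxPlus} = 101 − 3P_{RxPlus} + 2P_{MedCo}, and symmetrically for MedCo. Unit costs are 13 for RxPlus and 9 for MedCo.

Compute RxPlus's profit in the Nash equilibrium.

1354.6875

RxPlus's profit: π = (P_{RxPlus} − 13)(101 − 3P_{RxPlus} + 2P_{MedCo}).
∂π/∂P_{RxPlus} = 140 − 6P_{RxPlus} + 2P_{MedCo} = 0 ⇒ P_{RxPlus} = 70/3 + (1/3)P_{MedCo}.
Similarly P_{MedCo} = 64/3 + (1/3)P_{RxPlus}.
Substituting the second reaction function into the first: P_{RxPlus} = 70/3 + (1/3)(64/3 + (1/3)P_{RxPlus}), which gives (8/9)P_{RxPlus} = 274/9 ⇒ P_{RxPlus} = 34.25.
Then P_{MedCo} = 64/3 + (1/3)·34.25 = 32.75.
q_{RxPlus} = 101 − 3·34.25 + 2·32.75 = 63.75.
Profit = (34.25 − 13)·63.75 = 1354.6875.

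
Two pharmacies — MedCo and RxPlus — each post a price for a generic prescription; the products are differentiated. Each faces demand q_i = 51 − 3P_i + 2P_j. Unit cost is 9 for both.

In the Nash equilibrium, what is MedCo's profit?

330.75

MedCo's profit: π = (P_{MedCo} − 9)(51 − 3P_{MedCo} + 2P_{RxPlus}).
∂π/∂P_{MedCo} = 78 − 6P_{MedCo} + 2P_{RxPlus} = 0 ⇒ P_{MedCo} = 13 + (1/3)P_{RxPlus}.
The game is symmetric, so in equilibrium P_{RxPlus} = P_{MedCo}: the reaction function gives (2/3)P_{MedCo} = 13, hence P_{MedCo} = 19.5.
q_{MedCo} = 51 − 3·19.5 + 2·19.5 = 31.5.
Profit = (19.5 − 9)·31.5 = 330.75.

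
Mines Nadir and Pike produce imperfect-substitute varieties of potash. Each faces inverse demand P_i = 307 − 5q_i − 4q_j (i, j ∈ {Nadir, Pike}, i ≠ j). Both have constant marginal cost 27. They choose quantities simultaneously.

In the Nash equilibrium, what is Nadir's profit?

2000

Mine Nadir's profit: π = q_{Nadir}(307 − 5q_{Nadir} − 4q_{Pike}) − 27q_{Nadir}.
∂π/∂q_{Nadir} = 280 − 10q_{Nadir} − 4q_{Pike} = 0 ⇒ q_{Nadir} = 28 − 0.4q_{Pike}.
By symmetry q_{Pike} = q_{Nadir}; substituting into the reaction function, 1.4q_{Nadir} = 28 and q_{Nadir} = 20.
P_{Nadir} = 307 − 5·20 − 4·20 = 127.
Profit = (127 − 27)·20 = 2000.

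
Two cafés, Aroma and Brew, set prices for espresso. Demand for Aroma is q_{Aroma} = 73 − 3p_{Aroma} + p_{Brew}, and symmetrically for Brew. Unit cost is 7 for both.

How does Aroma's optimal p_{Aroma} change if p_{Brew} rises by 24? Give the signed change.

Aroma's profit: π = (p_{Aroma} − 7)(73 − 3p_{Aroma} + p_{Brew}).
∂π/∂p_{Aroma} = 94 − 6p_{Aroma} + p_{Brew} = 0 ⇒ p_{Aroma} = 47/3 + (1/6)p_{Brew}.
The reaction-function slope is 1/6, so a 24-unit rise in p_{Brew} moves p_{Aroma} by 1/6 × 24 = 4. Aroma's best response rises — the actions are strategic complements.

4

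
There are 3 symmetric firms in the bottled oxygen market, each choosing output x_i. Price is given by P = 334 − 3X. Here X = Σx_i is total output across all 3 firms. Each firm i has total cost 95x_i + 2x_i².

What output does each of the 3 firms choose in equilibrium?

A representative firm's profit is π_i = x_i(334 − 3X) − 95x_i − 2x_i², with X = x_i + Σ_{j≠i} x_j.
First-order condition: 239 − 10x_i − 3Σ_{j≠i} x_j = 0.
In a symmetric equilibrium every firm chooses the same x, so Σ_{j≠i} x_j = 2x. The condition becomes 239 − 16x = 0, giving x = 239/16 = 14.9375.

14.9375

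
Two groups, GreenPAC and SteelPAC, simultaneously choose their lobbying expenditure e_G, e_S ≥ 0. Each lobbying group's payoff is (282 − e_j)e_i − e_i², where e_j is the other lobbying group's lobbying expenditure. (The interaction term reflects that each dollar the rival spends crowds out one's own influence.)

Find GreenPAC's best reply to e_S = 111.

GreenPAC's payoff is (282 − e_S)e_G − e_G².
∂π/∂e_G = 282 − e_S − 2e_G = 0, so e_G = 141 − 0.5e_S.
At e_S = 111: e_G = 141 − 0.5·111 = 85.5.

85.5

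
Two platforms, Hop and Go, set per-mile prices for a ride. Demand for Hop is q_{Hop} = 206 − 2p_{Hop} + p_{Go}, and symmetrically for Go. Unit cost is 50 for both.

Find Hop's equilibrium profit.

Hop's profit: π = (p_{Hop} − 50)(206 − 2p_{Hop} + p_{Go}).
∂π/∂p_{Hop} = 306 − 4p_{Hop} + p_{Go} = 0 ⇒ p_{Hop} = 76.5 + 0.25p_{Go}.
The game is symmetric, so in equilibrium p_{Go} = p_{Hop}: the reaction function gives 0.75p_{Hop} = 76.5, hence p_{Hop} = 102.
q_{Hop} = 206 − 2·102 + 102 = 104.
Profit = (102 − 50)·104 = 5408.

5408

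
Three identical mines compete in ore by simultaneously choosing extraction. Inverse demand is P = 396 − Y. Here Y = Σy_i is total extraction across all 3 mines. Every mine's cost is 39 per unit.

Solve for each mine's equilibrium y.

89.25

A representative mine's profit is π_i = y_i(396 − Y) − 39y_i, with Y = y_i + Σ_{j≠i} y_j.
First-order condition: 357 − 2y_i − Σ_{j≠i} y_j = 0.
Imposing symmetry (y_j = y for all j) turns Σ_{j≠i} y_j into 2y, so 357 = 4y and y = 89.25.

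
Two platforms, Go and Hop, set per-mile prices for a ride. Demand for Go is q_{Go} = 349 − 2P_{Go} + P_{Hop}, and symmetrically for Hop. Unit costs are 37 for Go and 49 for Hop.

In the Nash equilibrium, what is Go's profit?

22302.72

Go's profit: π = (P_{Go} − 37)(349 − 2P_{Go} + P_{Hop}).
∂π/∂P_{Go} = 423 − 4P_{Go} + P_{Hop} = 0 ⇒ P_{Go} = 105.75 + 0.25P_{Hop}.
Similarly P_{Hop} = 111.75 + 0.25P_{Go}.
Solving the two reaction functions simultaneously: (1 − (0.25)(0.25))P_{Go} = 105.75 + 0.25·111.75, so 0.9375P_{Go} = 133.6875 and P_{Go} = 142.6.
Then P_{Hop} = 111.75 + 0.25·142.6 = 147.4.
q_{Go} = 349 − 2·142.6 + 147.4 = 211.2.
Profit = (142.6 − 37)·211.2 = 22302.72.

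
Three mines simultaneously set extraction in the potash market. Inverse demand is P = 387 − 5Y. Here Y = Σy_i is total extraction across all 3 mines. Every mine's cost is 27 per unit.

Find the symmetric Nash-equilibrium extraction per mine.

18

A representative mine's profit is π_i = y_i(387 − 5Y) − 27y_i, with Y = y_i + Σ_{j≠i} y_j.
First-order condition: 360 − 10y_i − 5Σ_{j≠i} y_j = 0.
With identical mines, set every y_j = y: then 360 − 10y − 10y = 0, i.e. y = 360/20 = 18.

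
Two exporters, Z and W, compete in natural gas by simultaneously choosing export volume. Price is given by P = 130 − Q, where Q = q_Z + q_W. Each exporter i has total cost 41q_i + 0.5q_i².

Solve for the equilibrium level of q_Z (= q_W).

22.25

Exporter Z's profit: π = q_Z(130 − (q_Z + q_W)) − 41q_Z − 0.5q_Z².
∂π/∂q_Z = 89 − 3q_Z − q_W = 0, so q_Z = 89/3 − (1/3)q_W.
The game is symmetric, so in equilibrium q_W = q_Z: the reaction function gives (4/3)q_Z = 89/3, hence q_Z = 22.25.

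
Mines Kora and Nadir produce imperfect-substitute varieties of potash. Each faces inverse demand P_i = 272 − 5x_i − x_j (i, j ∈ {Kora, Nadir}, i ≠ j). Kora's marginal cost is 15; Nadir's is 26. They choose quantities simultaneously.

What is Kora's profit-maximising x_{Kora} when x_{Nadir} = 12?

Mine Kora's profit: π = x_{Kora}(272 − 5x_{Kora} − x_{Nadir}) − 15x_{Kora}.
∂π/∂x_{Kora} = 257 − 10x_{Kora} − x_{Nadir} = 0 ⇒ x_{Kora} = 25.7 − 0.1x_{Nadir}.
At x_{Nadir} = 12: x_{Kora} = 25.7 − 0.1·12 = 24.5.

24.5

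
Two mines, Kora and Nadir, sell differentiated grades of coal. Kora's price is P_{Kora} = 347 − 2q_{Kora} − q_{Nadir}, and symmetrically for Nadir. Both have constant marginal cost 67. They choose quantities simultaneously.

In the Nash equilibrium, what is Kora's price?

Mine Kora's profit: π = q_{Kora}(347 − 2q_{Kora} − q_{Nadir}) − 67q_{Kora}.
∂π/∂q_{Kora} = 280 − 4q_{Kora} − q_{Nadir} = 0 ⇒ q_{Kora} = 70 − 0.25q_{Nadir}.
By symmetry q_{Nadir} = q_{Kora}; substituting into the reaction function, 1.25q_{Kora} = 70 and q_{Kora} = 56.
P_{Kora} = 347 − 2·56 − 56 = 179.

179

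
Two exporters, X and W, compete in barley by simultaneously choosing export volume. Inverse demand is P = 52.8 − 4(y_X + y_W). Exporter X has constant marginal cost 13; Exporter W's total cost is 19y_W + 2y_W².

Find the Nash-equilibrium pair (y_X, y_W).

4.28, 1.39

Exporter X's profit: π = y_X(52.8 − 4(y_X + y_W)) − 13y_X.
∂π/∂y_X = 39.8 − 8y_X − 4y_W = 0, so y_X = 4.975 − 0.5y_W.
For W: ∂π/∂y_W = 33.8 − 12y_W − 4y_X = 0 ⇒ y_W = 169/60 − (1/3)y_X.
Plugging y_W into X's best response: y_X = 4.975 − 0.5(169/60 − (1/3)y_X) ⇒ (5/6)y_X = 107/30, so y_X = 4.28.
Then y_W = 169/60 − (1/3)·4.28 = 1.39.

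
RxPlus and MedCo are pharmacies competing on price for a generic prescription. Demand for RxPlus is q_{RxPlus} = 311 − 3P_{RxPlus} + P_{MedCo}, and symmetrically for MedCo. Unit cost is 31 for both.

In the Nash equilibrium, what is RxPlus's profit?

RxPlus's profit: π = (P_{RxPlus} − 31)(311 − 3P_{RxPlus} + P_{MedCo}).
∂π/∂P_{RxPlus} = 404 − 6P_{RxPlus} + P_{MedCo} = 0 ⇒ P_{RxPlus} = 202/3 + (1/6)P_{MedCo}.
The game is symmetric, so in equilibrium P_{MedCo} = P_{RxPlus}: the reaction function gives (5/6)P_{RxPlus} = 202/3, hence P_{RxPlus} = 80.8.
q_{RxPlus} = 311 − 3·80.8 + 80.8 = 149.4.
Profit = (80.8 − 31)·149.4 = 7440.12.

7440.12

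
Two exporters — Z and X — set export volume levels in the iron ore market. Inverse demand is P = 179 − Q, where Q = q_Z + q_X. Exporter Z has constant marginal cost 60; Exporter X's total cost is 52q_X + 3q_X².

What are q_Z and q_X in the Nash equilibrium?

55, 9

Exporter Z's profit: π = q_Z(179 − (q_Z + q_X)) − 60q_Z.
∂π/∂q_Z = 119 − 2q_Z − q_X = 0, so q_Z = 59.5 − 0.5q_X.
For X: ∂π/∂q_X = 127 − 8q_X − q_Z = 0 ⇒ q_X = 15.875 − 0.125q_Z.
Substituting the second reaction function into the first: q_Z = 59.5 − 0.5(15.875 − 0.125q_Z), which gives 0.9375q_Z = 51.5625 ⇒ q_Z = 55.
Then q_X = 15.875 − 0.125·55 = 9.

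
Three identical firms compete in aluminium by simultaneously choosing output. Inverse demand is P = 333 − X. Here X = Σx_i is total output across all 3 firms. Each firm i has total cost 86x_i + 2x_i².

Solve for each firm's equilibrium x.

30.875

A representative firm's profit is π_i = x_i(333 − X) − 86x_i − 2x_i², with X = x_i + Σ_{j≠i} x_j.
First-order condition: 247 − 6x_i − Σ_{j≠i} x_j = 0.
In a symmetric equilibrium every firm chooses the same x, so Σ_{j≠i} x_j = 2x. The condition becomes 247 − 8x = 0, giving x = 247/8 = 30.875.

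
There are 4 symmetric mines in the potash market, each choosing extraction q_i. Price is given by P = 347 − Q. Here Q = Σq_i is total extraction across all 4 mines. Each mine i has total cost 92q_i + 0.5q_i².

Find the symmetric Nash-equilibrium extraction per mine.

42.5

A representative mine's profit is π_i = q_i(347 − Q) − 92q_i − 0.5q_i², with Q = q_i + Σ_{j≠i} q_j.
First-order condition: 255 − 3q_i − Σ_{j≠i} q_j = 0.
In a symmetric equilibrium every mine chooses the same q, so Σ_{j≠i} q_j = 3q. The condition becomes 255 − 6q = 0, giving q = 255/6 = 42.5.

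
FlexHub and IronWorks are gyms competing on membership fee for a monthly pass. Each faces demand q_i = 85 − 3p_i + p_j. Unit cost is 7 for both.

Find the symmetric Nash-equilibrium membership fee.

FlexHub's profit: π = (p_{FlexHub} − 7)(85 − 3p_{FlexHub} + p_{IronWorks}).
∂π/∂p_{FlexHub} = 106 − 6p_{FlexHub} + p_{IronWorks} = 0 ⇒ p_{FlexHub} = 53/3 + (1/6)p_{IronWorks}.
The game is symmetric, so in equilibrium p_{IronWorks} = p_{FlexHub}: the reaction function gives (5/6)p_{FlexHub} = 53/3, hence p_{FlexHub} = 21.2.

21.2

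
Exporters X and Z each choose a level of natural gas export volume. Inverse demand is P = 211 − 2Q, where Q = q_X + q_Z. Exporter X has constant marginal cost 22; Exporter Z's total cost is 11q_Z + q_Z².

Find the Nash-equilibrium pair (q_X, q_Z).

Exporter X's profit: π = q_X(211 − 2(q_X + q_Z)) − 22q_X.
∂π/∂q_X = 189 − 4q_X − 2q_Z = 0, so q_X = 47.25 − 0.5q_Z.
For Z: ∂π/∂q_Z = 200 − 6q_Z − 2q_X = 0 ⇒ q_Z = 100/3 − (1/3)q_X.
Substituting the second reaction function into the first: q_X = 47.25 − 0.5(100/3 − (1/3)q_X), which gives (5/6)q_X = 367/12 ⇒ q_X = 36.7.
Then q_Z = 100/3 − (1/3)·36.7 = 21.1.

36.7, 21.1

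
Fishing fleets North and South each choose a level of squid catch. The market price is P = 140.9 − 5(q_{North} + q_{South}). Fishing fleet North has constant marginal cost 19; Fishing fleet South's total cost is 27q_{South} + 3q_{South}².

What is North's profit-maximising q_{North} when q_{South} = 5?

Fishing fleet North's profit: π = q_{North}(140.9 − 5(q_{North} + q_{South})) − 19q_{North}.
∂π/∂q_{North} = 121.9 − 10q_{North} − 5q_{South} = 0, so q_{North} = 12.19 − 0.5q_{South}.
At q_{South} = 5: q_{North} = 12.19 − 0.5·5 = 9.69.

9.69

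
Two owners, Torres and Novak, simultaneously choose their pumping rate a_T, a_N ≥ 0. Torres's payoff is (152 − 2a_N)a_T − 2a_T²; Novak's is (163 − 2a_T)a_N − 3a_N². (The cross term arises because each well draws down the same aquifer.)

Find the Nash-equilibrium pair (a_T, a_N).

Expanding Torres's payoff: 152a_T − 2a_Na_T − 2a_T².
∂π/∂a_T = 152 − 2a_N − 4a_T = 0, so a_T = 38 − 0.5a_N.
Likewise for Novak: a_N = 163/6 − (1/3)a_T.
Solving the two reaction functions simultaneously: (1 − (−0.5)(−1/3))a_T = 38 − 0.5·(163/6), so (5/6)a_T = 293/12 and a_T = 29.3.
Then a_N = 163/6 − (1/3)·29.3 = 17.4.

29.3, 17.4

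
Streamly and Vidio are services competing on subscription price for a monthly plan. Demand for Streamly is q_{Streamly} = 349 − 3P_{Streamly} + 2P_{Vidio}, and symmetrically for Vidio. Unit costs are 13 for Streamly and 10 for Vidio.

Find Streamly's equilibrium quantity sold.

Streamly's profit: π = (P_{Streamly} − 13)(349 − 3P_{Streamly} + 2P_{Vidio}).
∂π/∂P_{Streamly} = 388 − 6P_{Streamly} + 2P_{Vidio} = 0 ⇒ P_{Streamly} = 194/3 + (1/3)P_{Vidio}.
Similarly P_{Vidio} = 379/6 + (1/3)P_{Streamly}.
Plugging P_{Vidio} into Streamly's best response: P_{Streamly} = 194/3 + (1/3)(379/6 + (1/3)P_{Streamly}) ⇒ (8/9)P_{Streamly} = 1543/18, so P_{Streamly} = 96.4375.
Then P_{Vidio} = 379/6 + (1/3)·96.4375 = 95.3125.
q_{Streamly} = 349 − 3·96.4375 + 2·95.3125 = 250.3125.

250.3125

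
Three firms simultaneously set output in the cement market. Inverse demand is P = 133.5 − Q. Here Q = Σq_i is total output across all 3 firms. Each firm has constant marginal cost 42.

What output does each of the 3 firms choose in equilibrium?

A representative firm's profit is π_i = q_i(133.5 − Q) − 42q_i, with Q = q_i + Σ_{j≠i} q_j.
First-order condition: 91.5 − 2q_i − Σ_{j≠i} q_j = 0.
Imposing symmetry (q_j = q for all j) turns Σ_{j≠i} q_j into 2q, so 91.5 = 4q and q = 22.875.

22.875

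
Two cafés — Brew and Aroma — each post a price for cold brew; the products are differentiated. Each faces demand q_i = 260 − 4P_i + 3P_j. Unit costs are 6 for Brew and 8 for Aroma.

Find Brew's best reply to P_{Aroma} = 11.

39.625

Brew's profit: π = (P_{Brew} − 6)(260 − 4P_{Brew} + 3P_{Aroma}).
∂π/∂P_{Brew} = 284 − 8P_{Brew} + 3P_{Aroma} = 0 ⇒ P_{Brew} = 35.5 + 0.375P_{Aroma}.
At P_{Aroma} = 11: P_{Brew} = 35.5 + 0.375·11 = 39.625.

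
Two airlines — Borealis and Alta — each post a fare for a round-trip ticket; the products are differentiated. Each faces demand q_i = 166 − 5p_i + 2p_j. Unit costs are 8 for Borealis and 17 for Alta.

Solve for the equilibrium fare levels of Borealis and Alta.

Borealis's profit: π = (p_{Borealis} − 8)(166 − 5p_{Borealis} + 2p_{Alta}).
∂π/∂p_{Borealis} = 206 − 10p_{Borealis} + 2p_{Alta} = 0 ⇒ p_{Borealis} = 20.6 + 0.2p_{Alta}.
Similarly p_{Alta} = 25.1 + 0.2p_{Borealis}.
Substituting the second reaction function into the first: p_{Borealis} = 20.6 + 0.2(25.1 + 0.2p_{Borealis}), which gives 0.96p_{Borealis} = 25.62 ⇒ p_{Borealis} = 26.6875.
Then p_{Alta} = 25.1 + 0.2·26.6875 = 30.4375.

26.6875, 30.4375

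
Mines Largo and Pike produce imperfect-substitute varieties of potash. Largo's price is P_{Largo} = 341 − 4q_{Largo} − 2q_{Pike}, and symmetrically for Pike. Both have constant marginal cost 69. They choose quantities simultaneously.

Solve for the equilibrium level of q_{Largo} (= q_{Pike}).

27.2

Mine Largo's profit: π = q_{Largo}(341 − 4q_{Largo} − 2q_{Pike}) − 69q_{Largo}.
∂π/∂q_{Largo} = 272 − 8q_{Largo} − 2q_{Pike} = 0 ⇒ q_{Largo} = 34 − 0.25q_{Pike}.
The game is symmetric, so in equilibrium q_{Pike} = q_{Largo}: the reaction function gives 1.25q_{Largo} = 34, hence q_{Largo} = 27.2.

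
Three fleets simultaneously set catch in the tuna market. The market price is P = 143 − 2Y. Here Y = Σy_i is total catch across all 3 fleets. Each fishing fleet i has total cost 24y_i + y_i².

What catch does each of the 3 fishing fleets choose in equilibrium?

11.9

A representative fishing fleet's profit is π_i = y_i(143 − 2Y) − 24y_i − y_i², with Y = y_i + Σ_{j≠i} y_j.
First-order condition: 119 − 6y_i − 2Σ_{j≠i} y_j = 0.
Imposing symmetry (y_j = y for all j) turns Σ_{j≠i} y_j into 2y, so 119 = 10y and y = 11.9.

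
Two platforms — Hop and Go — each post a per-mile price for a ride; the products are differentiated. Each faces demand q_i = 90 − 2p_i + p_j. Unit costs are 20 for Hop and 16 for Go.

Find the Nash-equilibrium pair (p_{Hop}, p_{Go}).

Hop's profit: π = (p_{Hop} − 20)(90 − 2p_{Hop} + p_{Go}).
∂π/∂p_{Hop} = 130 − 4p_{Hop} + p_{Go} = 0 ⇒ p_{Hop} = 32.5 + 0.25p_{Go}.
Similarly p_{Go} = 30.5 + 0.25p_{Hop}.
Solving the two reaction functions simultaneously: (1 − (0.25)(0.25))p_{Hop} = 32.5 + 0.25·30.5, so 0.9375p_{Hop} = 40.125 and p_{Hop} = 42.8.
Then p_{Go} = 30.5 + 0.25·42.8 = 41.2.

42.8, 41.2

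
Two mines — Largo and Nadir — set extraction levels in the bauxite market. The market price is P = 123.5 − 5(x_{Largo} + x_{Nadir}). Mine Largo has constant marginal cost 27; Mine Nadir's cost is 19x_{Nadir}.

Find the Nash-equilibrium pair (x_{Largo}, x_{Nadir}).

Mine Largo's profit: π = x_{Largo}(123.5 − 5(x_{Largo} + x_{Nadir})) − 27x_{Largo}.
∂π/∂x_{Largo} = 96.5 − 10x_{Largo} − 5x_{Nadir} = 0, so x_{Largo} = 9.65 − 0.5x_{Nadir}.
By the same steps for Nadir: x_{Nadir} = 10.45 − 0.5x_{Largo}.
Substituting the second reaction function into the first: x_{Largo} = 9.65 − 0.5(10.45 − 0.5x_{Largo}), which gives 0.75x_{Largo} = 4.425 ⇒ x_{Largo} = 5.9.
Then x_{Nadir} = 10.45 − 0.5·5.9 = 7.5.

5.9, 7.5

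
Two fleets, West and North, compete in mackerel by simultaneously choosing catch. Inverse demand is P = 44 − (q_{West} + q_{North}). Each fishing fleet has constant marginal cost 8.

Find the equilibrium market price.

20

Fishing fleet West's profit: π = q_{West}(44 − (q_{West} + q_{North})) − 8q_{West}.
∂π/∂q_{West} = 36 − 2q_{West} − q_{North} = 0, so q_{West} = 18 − 0.5q_{North}.
Setting q_{West} = q_{North} in the reaction function: q_{West} = 18 − 0.5q_{West}, so q_{West} = 18 / 1.5 = 12.
Equilibrium price: P = 44 − 24 = 20.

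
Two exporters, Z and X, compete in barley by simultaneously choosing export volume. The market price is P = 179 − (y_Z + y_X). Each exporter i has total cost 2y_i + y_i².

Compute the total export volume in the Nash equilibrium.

Exporter Z's profit: π = y_Z(179 − (y_Z + y_X)) − 2y_Z − y_Z².
∂π/∂y_Z = 177 − 4y_Z − y_X = 0, so y_Z = 44.25 − 0.25y_X.
By symmetry y_X = y_Z; substituting into the reaction function, 1.25y_Z = 44.25 and y_Z = 35.4.
Total export volume: 35.4 + 35.4 = 70.8.

70.8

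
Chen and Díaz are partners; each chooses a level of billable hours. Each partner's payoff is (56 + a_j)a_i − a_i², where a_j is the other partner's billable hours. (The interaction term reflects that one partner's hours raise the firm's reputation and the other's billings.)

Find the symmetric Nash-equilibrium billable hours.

56

Chen's payoff is (56 + a_D)a_C − a_C².
∂π/∂a_C = 56 + a_D − 2a_C = 0, so a_C = 28 + 0.5a_D.
By symmetry a_D = a_C; substituting into the reaction function, 0.5a_C = 28 and a_C = 56.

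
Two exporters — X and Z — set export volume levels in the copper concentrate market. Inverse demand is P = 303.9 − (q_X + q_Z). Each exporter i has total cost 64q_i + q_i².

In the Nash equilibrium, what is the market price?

207.94

Exporter X's profit: π = q_X(303.9 − (q_X + q_Z)) − 64q_X − q_X².
∂π/∂q_X = 239.9 − 4q_X − q_Z = 0, so q_X = 59.975 − 0.25q_Z.
By symmetry q_Z = q_X; substituting into the reaction function, 1.25q_X = 59.975 and q_X = 47.98.
Equilibrium price: P = 303.9 − 95.96 = 207.94.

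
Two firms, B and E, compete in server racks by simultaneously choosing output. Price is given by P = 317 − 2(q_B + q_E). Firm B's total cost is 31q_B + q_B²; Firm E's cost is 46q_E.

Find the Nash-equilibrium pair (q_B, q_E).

Firm B's profit: π = q_B(317 − 2(q_B + q_E)) − 31q_B − q_B².
∂π/∂q_B = 286 − 6q_B − 2q_E = 0, so q_B = 143/3 − (1/3)q_E.
For E: ∂π/∂q_E = 271 − 4q_E − 2q_B = 0 ⇒ q_E = 67.75 − 0.5q_B.
Solving the two reaction functions simultaneously: (1 − (−1/3)(−0.5))q_B = 143/3 − (1/3)·67.75, so (5/6)q_B = 301/12 and q_B = 30.1.
Then q_E = 67.75 − 0.5·30.1 = 52.7.

30.1, 52.7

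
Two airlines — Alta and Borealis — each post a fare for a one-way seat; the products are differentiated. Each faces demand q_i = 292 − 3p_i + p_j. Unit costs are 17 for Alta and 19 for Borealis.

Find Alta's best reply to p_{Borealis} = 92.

Alta's profit: π = (p_{Alta} − 17)(292 − 3p_{Alta} + p_{Borealis}).
∂π/∂p_{Alta} = 343 − 6p_{Alta} + p_{Borealis} = 0 ⇒ p_{Alta} = 343/6 + (1/6)p_{Borealis}.
At p_{Borealis} = 92: p_{Alta} = 343/6 + (1/6)·92 = 72.5.

72.5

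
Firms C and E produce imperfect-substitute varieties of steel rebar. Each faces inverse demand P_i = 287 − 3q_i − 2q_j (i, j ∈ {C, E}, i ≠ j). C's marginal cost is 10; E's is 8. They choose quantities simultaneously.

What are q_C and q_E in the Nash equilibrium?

Firm C's profit: π = q_C(287 − 3q_C − 2q_E) − 10q_C.
∂π/∂q_C = 277 − 6q_C − 2q_E = 0 ⇒ q_C = 277/6 − (1/3)q_E.
Similarly q_E = 46.5 − (1/3)q_C.
Plugging q_E into C's best response: q_C = 277/6 − (1/3)(46.5 − (1/3)q_C) ⇒ (8/9)q_C = 92/3, so q_C = 34.5.
Then q_E = 46.5 − (1/3)·34.5 = 35.

34.5, 35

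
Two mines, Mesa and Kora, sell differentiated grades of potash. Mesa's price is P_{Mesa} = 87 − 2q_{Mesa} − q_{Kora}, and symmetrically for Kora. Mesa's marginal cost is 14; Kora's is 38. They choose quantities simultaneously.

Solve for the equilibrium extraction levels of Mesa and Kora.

Mine Mesa's profit: π = q_{Mesa}(87 − 2q_{Mesa} − q_{Kora}) − 14q_{Mesa}.
∂π/∂q_{Mesa} = 73 − 4q_{Mesa} − q_{Kora} = 0 ⇒ q_{Mesa} = 18.25 − 0.25q_{Kora}.
Similarly q_{Kora} = 12.25 − 0.25q_{Mesa}.
Solving the two reaction functions simultaneously: (1 − (−0.25)(−0.25))q_{Mesa} = 18.25 − 0.25·12.25, so 0.9375q_{Mesa} = 15.1875 and q_{Mesa} = 16.2.
Then q_{Kora} = 12.25 − 0.25·16.2 = 8.2.

16.2, 8.2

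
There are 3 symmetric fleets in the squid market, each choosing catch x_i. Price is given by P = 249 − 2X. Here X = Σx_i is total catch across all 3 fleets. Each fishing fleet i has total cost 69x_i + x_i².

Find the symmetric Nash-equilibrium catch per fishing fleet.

18

A representative fishing fleet's profit is π_i = x_i(249 − 2X) − 69x_i − x_i², with X = x_i + Σ_{j≠i} x_j.
First-order condition: 180 − 6x_i − 2Σ_{j≠i} x_j = 0.
With identical fishing fleets, set every x_j = x: then 180 − 6x − 4x = 0, i.e. x = 180/10 = 18.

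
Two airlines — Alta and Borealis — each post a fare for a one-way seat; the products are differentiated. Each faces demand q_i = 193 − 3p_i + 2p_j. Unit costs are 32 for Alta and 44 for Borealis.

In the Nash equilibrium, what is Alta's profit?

Alta's profit: π = (p_{Alta} − 32)(193 − 3p_{Alta} + 2p_{Borealis}).
∂π/∂p_{Alta} = 289 − 6p_{Alta} + 2p_{Borealis} = 0 ⇒ p_{Alta} = 289/6 + (1/3)p_{Borealis}.
Similarly p_{Borealis} = 325/6 + (1/3)p_{Alta}.
Plugging p_{Borealis} into Alta's best response: p_{Alta} = 289/6 + (1/3)(325/6 + (1/3)p_{Alta}) ⇒ (8/9)p_{Alta} = 596/9, so p_{Alta} = 74.5.
Then p_{Borealis} = 325/6 + (1/3)·74.5 = 79.
q_{Alta} = 193 − 3·74.5 + 2·79 = 127.5.
Profit = (74.5 − 32)·127.5 = 5418.75.

5418.75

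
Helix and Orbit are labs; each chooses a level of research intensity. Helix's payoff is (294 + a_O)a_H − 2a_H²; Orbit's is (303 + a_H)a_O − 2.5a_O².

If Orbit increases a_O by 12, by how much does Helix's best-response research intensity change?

Expanding Helix's payoff: 294a_H + a_Oa_H − 2a_H².
∂π/∂a_H = 294 + a_O − 4a_H = 0, so a_H = 73.5 + 0.25a_O.
The reaction-function slope is 0.25, so a 12-unit rise in a_O moves a_H by 0.25 × 12 = 3. Helix's best response rises — the actions are strategic complements.

3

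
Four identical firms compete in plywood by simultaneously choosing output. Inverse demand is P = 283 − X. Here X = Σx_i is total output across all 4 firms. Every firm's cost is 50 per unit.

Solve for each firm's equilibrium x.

A representative firm's profit is π_i = x_i(283 − X) − 50x_i, with X = x_i + Σ_{j≠i} x_j.
First-order condition: 233 − 2x_i − Σ_{j≠i} x_j = 0.
With identical firms, set every x_j = x: then 233 − 2x − 3x = 0, i.e. x = 233/5 = 46.6.

46.6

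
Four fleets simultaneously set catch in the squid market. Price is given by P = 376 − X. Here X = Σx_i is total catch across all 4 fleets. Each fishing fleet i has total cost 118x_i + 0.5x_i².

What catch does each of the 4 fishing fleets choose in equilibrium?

43

A representative fishing fleet's profit is π_i = x_i(376 − X) − 118x_i − 0.5x_i², with X = x_i + Σ_{j≠i} x_j.
First-order condition: 258 − 3x_i − Σ_{j≠i} x_j = 0.
With identical fishing fleets, set every x_j = x: then 258 − 3x − 3x = 0, i.e. x = 258/6 = 43.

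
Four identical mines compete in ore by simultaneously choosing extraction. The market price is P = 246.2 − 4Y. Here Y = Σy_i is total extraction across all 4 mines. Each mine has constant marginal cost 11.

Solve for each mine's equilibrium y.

11.76

A representative mine's profit is π_i = y_i(246.2 − 4Y) − 11y_i, with Y = y_i + Σ_{j≠i} y_j.
First-order condition: 235.2 − 8y_i − 4Σ_{j≠i} y_j = 0.
In a symmetric equilibrium every mine chooses the same y, so Σ_{j≠i} y_j = 3y. The condition becomes 235.2 − 20y = 0, giving y = 235.2/20 = 11.76.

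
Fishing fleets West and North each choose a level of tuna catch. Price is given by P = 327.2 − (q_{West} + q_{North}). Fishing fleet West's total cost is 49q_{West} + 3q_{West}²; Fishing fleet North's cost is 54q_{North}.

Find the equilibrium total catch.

Fishing fleet West's profit: π = q_{West}(327.2 − (q_{West} + q_{North})) − 49q_{West} − 3q_{West}².
∂π/∂q_{West} = 278.2 − 8q_{West} − q_{North} = 0, so q_{West} = 34.775 − 0.125q_{North}.
For North: ∂π/∂q_{North} = 273.2 − 2q_{North} − q_{West} = 0 ⇒ q_{North} = 136.6 − 0.5q_{West}.
Solving the two reaction functions simultaneously: (1 − (−0.125)(−0.5))q_{West} = 34.775 − 0.125·136.6, so 0.9375q_{West} = 17.7 and q_{West} = 18.88.
Then q_{North} = 136.6 − 0.5·18.88 = 127.16.
Total catch: 18.88 + 127.16 = 146.04.

146.04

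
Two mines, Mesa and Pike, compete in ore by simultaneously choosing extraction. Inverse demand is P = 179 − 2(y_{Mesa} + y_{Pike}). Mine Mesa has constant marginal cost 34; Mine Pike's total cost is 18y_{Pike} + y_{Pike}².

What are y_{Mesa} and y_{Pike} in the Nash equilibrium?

Mine Mesa's profit: π = y_{Mesa}(179 − 2(y_{Mesa} + y_{Pike})) − 34y_{Mesa}.
∂π/∂y_{Mesa} = 145 − 4y_{Mesa} − 2y_{Pike} = 0, so y_{Mesa} = 36.25 − 0.5y_{Pike}.
For Pike: ∂π/∂y_{Pike} = 161 − 6y_{Pike} − 2y_{Mesa} = 0 ⇒ y_{Pike} = 161/6 − (1/3)y_{Mesa}.
Substituting the second reaction function into the first: y_{Mesa} = 36.25 − 0.5(161/6 − (1/3)y_{Mesa}), which gives (5/6)y_{Mesa} = 137/6 ⇒ y_{Mesa} = 27.4.
Then y_{Pike} = 161/6 − (1/3)·27.4 = 17.7.

27.4, 17.7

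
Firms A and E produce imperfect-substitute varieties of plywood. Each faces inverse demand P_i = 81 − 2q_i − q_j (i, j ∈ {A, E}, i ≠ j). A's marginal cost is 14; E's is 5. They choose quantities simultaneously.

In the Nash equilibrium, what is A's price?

39.6

Firm A's profit: π = q_A(81 − 2q_A − q_E) − 14q_A.
∂π/∂q_A = 67 − 4q_A − q_E = 0 ⇒ q_A = 16.75 − 0.25q_E.
Similarly q_E = 19 − 0.25q_A.
Plugging q_E into A's best response: q_A = 16.75 − 0.25(19 − 0.25q_A) ⇒ 0.9375q_A = 12, so q_A = 12.8.
Then q_E = 19 − 0.25·12.8 = 15.8.
P_A = 81 − 2·12.8 − 15.8 = 39.6.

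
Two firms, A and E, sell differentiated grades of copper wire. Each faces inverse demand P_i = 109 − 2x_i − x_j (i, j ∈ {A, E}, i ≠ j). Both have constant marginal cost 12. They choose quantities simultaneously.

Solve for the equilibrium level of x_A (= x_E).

Firm A's profit: π = x_A(109 − 2x_A − x_E) − 12x_A.
∂π/∂x_A = 97 − 4x_A − x_E = 0 ⇒ x_A = 24.25 − 0.25x_E.
By symmetry x_E = x_A; substituting into the reaction function, 1.25x_A = 24.25 and x_A = 19.4.

19.4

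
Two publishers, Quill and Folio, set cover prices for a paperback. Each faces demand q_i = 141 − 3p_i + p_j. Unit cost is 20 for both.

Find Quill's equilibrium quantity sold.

60.6

Quill's profit: π = (p_{Quill} − 20)(141 − 3p_{Quill} + p_{Folio}).
∂π/∂p_{Quill} = 201 − 6p_{Quill} + p_{Folio} = 0 ⇒ p_{Quill} = 33.5 + (1/6)p_{Folio}.
Setting p_{Quill} = p_{Folio} in the reaction function: p_{Quill} = 33.5 + (1/6)p_{Quill}, so p_{Quill} = 33.5 / (5/6) = 40.2.
q_{Quill} = 141 − 3·40.2 + 40.2 = 60.6.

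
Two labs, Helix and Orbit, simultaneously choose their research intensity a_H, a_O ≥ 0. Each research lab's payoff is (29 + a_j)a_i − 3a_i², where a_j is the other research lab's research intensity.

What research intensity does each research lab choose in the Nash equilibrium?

5.8

Helix's payoff is (29 + a_O)a_H − 3a_H².
∂π/∂a_H = 29 + a_O − 6a_H = 0, so a_H = 29/6 + (1/6)a_O.
Setting a_H = a_O in the reaction function: a_H = 29/6 + (1/6)a_H, so a_H = (29/6) / (5/6) = 5.8.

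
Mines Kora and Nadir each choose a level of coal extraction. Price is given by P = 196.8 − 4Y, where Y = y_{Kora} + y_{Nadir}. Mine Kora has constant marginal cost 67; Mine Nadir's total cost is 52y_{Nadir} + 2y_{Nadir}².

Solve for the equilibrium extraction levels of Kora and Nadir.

12.23, 7.99

Mine Kora's profit: π = y_{Kora}(196.8 − 4(y_{Kora} + y_{Nadir})) − 67y_{Kora}.
∂π/∂y_{Kora} = 129.8 − 8y_{Kora} − 4y_{Nadir} = 0, so y_{Kora} = 16.225 − 0.5y_{Nadir}.
For Nadir: ∂π/∂y_{Nadir} = 144.8 − 12y_{Nadir} − 4y_{Kora} = 0 ⇒ y_{Nadir} = 181/15 − (1/3)y_{Kora}.
Substituting the second reaction function into the first: y_{Kora} = 16.225 − 0.5(181/15 − (1/3)y_{Kora}), which gives (5/6)y_{Kora} = 1223/120 ⇒ y_{Kora} = 12.23.
Then y_{Nadir} = 181/15 − (1/3)·12.23 = 7.99.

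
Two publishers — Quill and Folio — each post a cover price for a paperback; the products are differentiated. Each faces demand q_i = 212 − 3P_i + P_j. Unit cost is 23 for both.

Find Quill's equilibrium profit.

3306.72

Quill's profit: π = (P_{Quill} − 23)(212 − 3P_{Quill} + P_{Folio}).
∂π/∂P_{Quill} = 281 − 6P_{Quill} + P_{Folio} = 0 ⇒ P_{Quill} = 281/6 + (1/6)P_{Folio}.
Setting P_{Quill} = P_{Folio} in the reaction function: P_{Quill} = 281/6 + (1/6)P_{Quill}, so P_{Quill} = (281/6) / (5/6) = 56.2.
q_{Quill} = 212 − 3·56.2 + 56.2 = 99.6.
Profit = (56.2 − 23)·99.6 = 3306.72.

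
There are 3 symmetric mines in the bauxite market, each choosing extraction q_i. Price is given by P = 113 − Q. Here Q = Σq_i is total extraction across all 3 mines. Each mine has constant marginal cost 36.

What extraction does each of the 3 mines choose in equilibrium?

A representative mine's profit is π_i = q_i(113 − Q) − 36q_i, with Q = q_i + Σ_{j≠i} q_j.
First-order condition: 77 − 2q_i − Σ_{j≠i} q_j = 0.
Imposing symmetry (q_j = q for all j) turns Σ_{j≠i} q_j into 2q, so 77 = 4q and q = 19.25.

19.25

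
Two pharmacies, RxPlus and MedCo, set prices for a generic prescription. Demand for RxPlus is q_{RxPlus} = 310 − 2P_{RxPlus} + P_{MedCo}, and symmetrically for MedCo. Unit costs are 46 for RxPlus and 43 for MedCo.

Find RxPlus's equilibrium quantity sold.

175.2

RxPlus's profit: π = (P_{RxPlus} − 46)(310 − 2P_{RxPlus} + P_{MedCo}).
∂π/∂P_{RxPlus} = 402 − 4P_{RxPlus} + P_{MedCo} = 0 ⇒ P_{RxPlus} = 100.5 + 0.25P_{MedCo}.
Similarly P_{MedCo} = 99 + 0.25P_{RxPlus}.
Plugging P_{MedCo} into RxPlus's best response: P_{RxPlus} = 100.5 + 0.25(99 + 0.25P_{RxPlus}) ⇒ 0.9375P_{RxPlus} = 125.25, so P_{RxPlus} = 133.6.
Then P_{MedCo} = 99 + 0.25·133.6 = 132.4.
q_{RxPlus} = 310 − 2·133.6 + 132.4 = 175.2.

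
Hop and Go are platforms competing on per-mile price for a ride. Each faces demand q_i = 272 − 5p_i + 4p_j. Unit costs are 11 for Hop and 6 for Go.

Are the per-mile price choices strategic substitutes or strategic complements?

Hop's profit: π = (p_{Hop} − 11)(272 − 5p_{Hop} + 4p_{Go}).
∂π/∂p_{Hop} = 327 − 10p_{Hop} + 4p_{Go} = 0 ⇒ p_{Hop} = 32.7 + 0.4p_{Go}.
The best-response slope dp_{Hop}/dp_{Go} = 0.4 > 0: the reaction function is upward-sloping, so the choices are strategic complements.

strategic complements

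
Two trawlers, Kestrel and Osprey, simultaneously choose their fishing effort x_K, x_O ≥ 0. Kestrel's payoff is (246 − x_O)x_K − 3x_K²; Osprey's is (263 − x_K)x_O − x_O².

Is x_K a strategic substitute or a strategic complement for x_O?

Expanding Kestrel's payoff: 246x_K − x_Ox_K − 3x_K².
∂π/∂x_K = 246 − x_O − 6x_K = 0, so x_K = 41 − (1/6)x_O.
The best-response slope dx_K/dx_O = −1/6 < 0: the reaction function is downward-sloping, so the choices are strategic substitutes.

strategic substitutes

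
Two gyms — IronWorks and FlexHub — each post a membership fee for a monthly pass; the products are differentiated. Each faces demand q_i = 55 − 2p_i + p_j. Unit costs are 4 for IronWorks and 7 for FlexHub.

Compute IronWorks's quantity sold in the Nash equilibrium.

IronWorks's profit: π = (p_{IronWorks} − 4)(55 − 2p_{IronWorks} + p_{FlexHub}).
∂π/∂p_{IronWorks} = 63 − 4p_{IronWorks} + p_{FlexHub} = 0 ⇒ p_{IronWorks} = 15.75 + 0.25p_{FlexHub}.
Similarly p_{FlexHub} = 17.25 + 0.25p_{IronWorks}.
Substituting the second reaction function into the first: p_{IronWorks} = 15.75 + 0.25(17.25 + 0.25p_{IronWorks}), which gives 0.9375p_{IronWorks} = 20.0625 ⇒ p_{IronWorks} = 21.4.
Then p_{FlexHub} = 17.25 + 0.25·21.4 = 22.6.
q_{IronWorks} = 55 − 2·21.4 + 22.6 = 34.8.

34.8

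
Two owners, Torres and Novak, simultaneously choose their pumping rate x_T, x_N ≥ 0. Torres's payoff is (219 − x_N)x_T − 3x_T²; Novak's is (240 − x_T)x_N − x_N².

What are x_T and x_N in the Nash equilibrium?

18, 111

Expanding Torres's payoff: 219x_T − x_Nx_T − 3x_T².
∂π/∂x_T = 219 − x_N − 6x_T = 0, so x_T = 36.5 − (1/6)x_N.
Likewise for Novak: x_N = 120 − 0.5x_T.
Solving the two reaction functions simultaneously: (1 − (−1/6)(−0.5))x_T = 36.5 − (1/6)·120, so (11/12)x_T = 16.5 and x_T = 18.
Then x_N = 120 − 0.5·18 = 111.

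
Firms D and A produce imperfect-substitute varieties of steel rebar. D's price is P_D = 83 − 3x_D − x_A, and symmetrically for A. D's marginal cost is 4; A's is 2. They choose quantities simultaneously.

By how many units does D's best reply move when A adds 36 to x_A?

-6

Firm D's profit: π = x_D(83 − 3x_D − x_A) − 4x_D.
∂π/∂x_D = 79 − 6x_D − x_A = 0 ⇒ x_D = 79/6 − (1/6)x_A.
The reaction-function slope is −1/6, so a 36-unit rise in x_A moves x_D by −1/6 × 36 = −6. D's best response falls — the actions are strategic substitutes.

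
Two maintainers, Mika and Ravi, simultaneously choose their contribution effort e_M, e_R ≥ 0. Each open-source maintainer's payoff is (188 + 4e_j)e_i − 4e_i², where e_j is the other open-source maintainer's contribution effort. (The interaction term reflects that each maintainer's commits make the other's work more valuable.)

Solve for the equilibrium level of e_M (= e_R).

47

Mika's payoff is (188 + 4e_R)e_M − 4e_M².
∂π/∂e_M = 188 + 4e_R − 8e_M = 0, so e_M = 23.5 + 0.5e_R.
By symmetry e_R = e_M; substituting into the reaction function, 0.5e_M = 23.5 and e_M = 47.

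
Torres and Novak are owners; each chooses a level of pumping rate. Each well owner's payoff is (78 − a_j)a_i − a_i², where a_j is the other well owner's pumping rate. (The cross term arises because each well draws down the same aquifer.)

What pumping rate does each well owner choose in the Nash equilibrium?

26

Torres's payoff is (78 − a_N)a_T − a_T².
∂π/∂a_T = 78 − a_N − 2a_T = 0, so a_T = 39 − 0.5a_N.
By symmetry a_N = a_T; substituting into the reaction function, 1.5a_T = 39 and a_T = 26.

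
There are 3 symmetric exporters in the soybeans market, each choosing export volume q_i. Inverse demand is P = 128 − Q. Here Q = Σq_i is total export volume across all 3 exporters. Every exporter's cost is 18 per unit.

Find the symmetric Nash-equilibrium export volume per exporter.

A representative exporter's profit is π_i = q_i(128 − Q) − 18q_i, with Q = q_i + Σ_{j≠i} q_j.
First-order condition: 110 − 2q_i − Σ_{j≠i} q_j = 0.
With identical exporters, set every q_j = q: then 110 − 2q − 2q = 0, i.e. q = 110/4 = 27.5.

27.5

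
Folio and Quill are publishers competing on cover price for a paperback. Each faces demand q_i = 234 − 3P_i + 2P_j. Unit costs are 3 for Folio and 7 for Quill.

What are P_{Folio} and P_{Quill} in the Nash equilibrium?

61.5, 63

Folio's profit: π = (P_{Folio} − 3)(234 − 3P_{Folio} + 2P_{Quill}).
∂π/∂P_{Folio} = 243 − 6P_{Folio} + 2P_{Quill} = 0 ⇒ P_{Folio} = 40.5 + (1/3)P_{Quill}.
Similarly P_{Quill} = 42.5 + (1/3)P_{Folio}.
Solving the two reaction functions simultaneously: (1 − (1/3)(1/3))P_{Folio} = 40.5 + (1/3)·42.5, so (8/9)P_{Folio} = 164/3 and P_{Folio} = 61.5.
Then P_{Quill} = 42.5 + (1/3)·61.5 = 63.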